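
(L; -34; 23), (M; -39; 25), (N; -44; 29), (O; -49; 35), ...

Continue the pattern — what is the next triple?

(P; -54; 43)

Letter: letters move forward 1 place in the alphabet; L, M, N, O → P.
Second part: −5 each step; -34, -39, -44, -49 → -54.
Third part goes 23, 25, 29, 35 → 43 (differences are 2, 4, 6, … (increasing by 2 each time)).
Putting it together: (P; -54; 43).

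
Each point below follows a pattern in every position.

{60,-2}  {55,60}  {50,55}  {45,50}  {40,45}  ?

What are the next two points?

{35,40}, {30,35}

First component: 60, 55, 50, 45, 40 → 35 → 30 (−5 each step).
Second component: -2, 60, 55, 50, 45 → 40 → 35 (always the previous value of the first component).
Putting the parts together: {35,40} and then {30,35}.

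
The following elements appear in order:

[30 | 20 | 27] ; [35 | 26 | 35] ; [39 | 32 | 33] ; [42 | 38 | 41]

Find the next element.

First slot: 30, 35, 39, 42 → 44 (differences are 5, 4, 3, … (decreasing by 1 each time)).
Second slot: +6 each step; 20, 26, 32, 38 → 44.
For the third slot, alternating steps +8, −2, +8, −2, …: 27, 35, 33, 41 → 39.
So the next element is [44 | 44 | 39].

[44 | 44 | 39]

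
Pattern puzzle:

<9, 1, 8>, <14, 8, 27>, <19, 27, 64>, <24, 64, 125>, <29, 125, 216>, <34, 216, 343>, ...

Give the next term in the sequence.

<39, 343, 512>

For the first component, +5 each step: 9, 14, 19, 24, 29, 34 → 39.
Second component: perfect cubes: 1³, 2³, 3³, …, so 1, 8, 27, 64, 125, 216 → 343.
Third component: 8, 27, 64, 125, 216, 343 → 512 (perfect cubes: 2³, 3³, 4³, …).
So the next term is <39, 343, 512>.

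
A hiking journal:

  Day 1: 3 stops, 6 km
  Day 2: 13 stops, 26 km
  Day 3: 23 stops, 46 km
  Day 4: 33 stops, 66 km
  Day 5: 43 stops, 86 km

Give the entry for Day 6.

53 stops, 106 km

Stops: +10 each step, so 3, 13, 23, 33, 43 → 53.
Km: always 2 × the stops, so 6, 26, 46, 66, 86 → 106.
Combining the parts gives 53 stops, 106 km.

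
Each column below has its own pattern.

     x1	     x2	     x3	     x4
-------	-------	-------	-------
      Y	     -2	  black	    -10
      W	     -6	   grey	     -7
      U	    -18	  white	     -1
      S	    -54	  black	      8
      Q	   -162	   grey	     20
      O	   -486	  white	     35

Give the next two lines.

For the column x1, letters move back 2 places in the alphabet: Y, W, U, S, Q, O → M → K.
Column x2 goes -2, -6, -18, -54, -162, -486 → -1458 → -4374 (×3 each step).
For the column x3, repeats black → grey → white: black, grey, white, black, grey, white → black → grey.
Column x4 — differences are 3, 6, 9, … (increasing by 3 each time): -10, -7, -1, 8, 20, 35 → 53 → 74.
So the next two lines are M  -1458  black  53 and K  -4374  grey  74.

M  -1458  black  53; K  -4374  grey  74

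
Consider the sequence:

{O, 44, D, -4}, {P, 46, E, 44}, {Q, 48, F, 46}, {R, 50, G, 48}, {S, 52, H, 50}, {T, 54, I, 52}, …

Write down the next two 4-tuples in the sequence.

First letter goes O, P, Q, R, S, T → U → V (letters move forward 1 place in the alphabet).
Second value: 44, 46, 48, 50, 52, 54 → 56 → 58 (+2 each step).
Second letter — letters move forward 1 place in the alphabet: D, E, F, G, H, I → J → K.
Fourth value — always the previous value of the second value: -4, 44, 46, 48, 50, 52 → 54 → 56.
Putting the parts together: {U, 56, J, 54} and then {V, 58, K, 56}.

{U, 56, J, 54}, {V, 58, K, 56}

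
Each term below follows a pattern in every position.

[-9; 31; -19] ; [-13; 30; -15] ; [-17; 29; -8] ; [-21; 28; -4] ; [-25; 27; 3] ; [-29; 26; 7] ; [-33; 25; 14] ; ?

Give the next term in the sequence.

[-37; 24; 18]

First component — −4 each step: -9, -13, -17, -21, -25, -29, -33 → -37.
Second component: 31, 30, 29, 28, 27, 26, 25 → 24 (−1 each step).
For the third component, alternating steps +4, +7, +4, +7, …: -19, -15, -8, -4, 3, 7, 14 → 18.
So the next term is [-37; 24; 18].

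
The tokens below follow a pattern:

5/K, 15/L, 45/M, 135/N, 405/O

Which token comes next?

First component — ×3 each step: 5, 15, 45, 135, 405 → 1215.
Letter — letters move forward 1 place in the alphabet: K, L, M, N, O → P.
Putting it together: 1215/P.

1215/P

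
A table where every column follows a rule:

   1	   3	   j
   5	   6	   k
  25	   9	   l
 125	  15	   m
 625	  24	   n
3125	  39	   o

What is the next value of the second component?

Second component: each term is the sum of the two before it; 3, 6, 9, 15, 24, 39 → 63.

63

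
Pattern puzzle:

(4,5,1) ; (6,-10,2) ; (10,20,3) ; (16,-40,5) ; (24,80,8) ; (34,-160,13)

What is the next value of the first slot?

46

First slot — differences are 2, 4, 6, … (increasing by 2 each time): 4, 6, 10, 16, 24, 34 → 46.
Second slot: 5, -10, 20, -40, 80, -160 → 320 (×(-2) each step).
Third slot: each term is the sum of the two before it; 1, 2, 3, 5, 8, 13 → 21.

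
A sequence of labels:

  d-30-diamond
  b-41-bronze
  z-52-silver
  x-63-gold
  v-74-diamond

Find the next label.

t-85-bronze

Letter goes d, b, z, x, v → t (letters move back 2 places in the alphabet, wrapping A→Z).
Second component: 30, 41, 52, 63, 74 → 85 (+11 each step).
Rank: repeats diamond → bronze → silver → gold, so diamond, bronze, silver, gold, diamond → bronze.
So the next label is t-85-bronze.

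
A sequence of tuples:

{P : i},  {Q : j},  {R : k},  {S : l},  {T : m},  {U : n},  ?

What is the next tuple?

First letter: letters move forward 1 place in the alphabet; P, Q, R, S, T, U → V.
Second letter: letters move forward 1 place in the alphabet, so i, j, k, l, m, n → o.
So the next tuple is {V : o}.

{V : o}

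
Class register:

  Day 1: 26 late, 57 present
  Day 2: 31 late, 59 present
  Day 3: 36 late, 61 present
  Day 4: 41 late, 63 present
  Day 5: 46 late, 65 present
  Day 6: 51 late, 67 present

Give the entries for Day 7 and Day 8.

56 late, 69 present; 61 late, 71 present

For the late, +5 each step: 26, 31, 36, 41, 46, 51 → 56 → 61.
For the present, +2 each step: 57, 59, 61, 63, 65, 67 → 69 → 71.
Putting the parts together: 56 late, 69 present and then 61 late, 71 present.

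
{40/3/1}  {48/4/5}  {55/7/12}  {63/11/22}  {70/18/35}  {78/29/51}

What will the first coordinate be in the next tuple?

For the first coordinate, alternating steps +8, +7, +8, +7, …: 40, 48, 55, 63, 70, 78 → 85.

85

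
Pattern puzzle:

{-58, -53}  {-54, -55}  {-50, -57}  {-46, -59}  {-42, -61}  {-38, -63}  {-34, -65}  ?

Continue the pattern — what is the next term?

First component: -58, -54, -50, -46, -42, -38, -34 → -30 (+4 each step).
For the second component, −2 each step: -53, -55, -57, -59, -61, -63, -65 → -67.
Combining the parts gives {-30, -67}.

{-30, -67}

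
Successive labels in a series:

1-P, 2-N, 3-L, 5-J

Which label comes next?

8-H

For the first component, each term is the sum of the two before it: 1, 2, 3, 5 → 8.
For the letter, letters move back 2 places in the alphabet: P, N, L, J → H.
Combining the parts gives 8-H.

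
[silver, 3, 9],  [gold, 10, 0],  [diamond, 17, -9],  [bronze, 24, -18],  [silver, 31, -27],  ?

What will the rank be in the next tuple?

gold

Rank: silver, gold, diamond, bronze, silver → gold (repeats silver → gold → diamond → bronze).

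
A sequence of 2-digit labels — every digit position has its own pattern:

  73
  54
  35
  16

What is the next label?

97

For the first digit, −2 each step, mod 10: 7, 5, 3, 1 → 9.
Second digit: +1 each step, mod 10, so 3, 4, 5, 6 → 7.
Putting it together: 97.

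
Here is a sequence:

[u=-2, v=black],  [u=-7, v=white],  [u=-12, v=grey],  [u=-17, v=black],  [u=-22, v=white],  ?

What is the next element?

U: −5 each step, so -2, -7, -12, -17, -22 → -27.
V goes black, white, grey, black, white → grey (repeats black → white → grey).
Putting it together: [u=-27, v=grey].

[u=-27, v=grey]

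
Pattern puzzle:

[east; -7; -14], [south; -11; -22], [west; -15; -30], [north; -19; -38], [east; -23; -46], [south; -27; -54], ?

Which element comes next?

[west; -31; -62]

Direction: repeats east → south → west → north, so east, south, west, north, east, south → west.
Second component: −4 each step, so -7, -11, -15, -19, -23, -27 → -31.
Third component: always 2 × the second component; -14, -22, -30, -38, -46, -54 → -62.
So the next element is [west; -31; -62].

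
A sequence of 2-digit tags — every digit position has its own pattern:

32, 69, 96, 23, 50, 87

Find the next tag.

14

First digit: +3 each step, mod 10, so 3, 6, 9, 2, 5, 8 → 1.
Second digit goes 2, 9, 6, 3, 0, 7 → 4 (−3 each step, mod 10).
Putting it together: 14.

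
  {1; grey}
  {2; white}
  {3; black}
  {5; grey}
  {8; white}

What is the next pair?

{13; black}

First slot: 1, 2, 3, 5, 8 → 13 (each term is the sum of the two before it).
Shade: grey, white, black, grey, white → black (repeats grey → white → black).
Combining the parts gives {13; black}.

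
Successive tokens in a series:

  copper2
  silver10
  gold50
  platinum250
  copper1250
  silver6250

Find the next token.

gold31250

Metal: repeats copper → silver → gold → platinum; copper, silver, gold, platinum, copper, silver → gold.
Second component goes 2, 10, 50, 250, 1250, 6250 → 31250 (×5 each step).
So the next token is gold31250.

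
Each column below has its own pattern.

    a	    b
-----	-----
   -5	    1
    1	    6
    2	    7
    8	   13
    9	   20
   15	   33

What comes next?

16  53

Column a: alternating steps +6, +1, +6, +1, …; -5, 1, 2, 8, 9, 15 → 16.
For the column b, each term is the sum of the two before it: 1, 6, 7, 13, 20, 33 → 53.
Putting it together: 16  53.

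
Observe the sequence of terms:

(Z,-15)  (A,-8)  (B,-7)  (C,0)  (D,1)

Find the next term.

(E,8)

Letter — letters move forward 1 place in the alphabet, wrapping Z→A: Z, A, B, C, D → E.
For the second coordinate, alternating steps +7, +1, +7, +1, …: -15, -8, -7, 0, 1 → 8.
So the next term is (E,8).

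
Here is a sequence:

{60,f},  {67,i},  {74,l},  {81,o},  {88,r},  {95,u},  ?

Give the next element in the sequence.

First value: 60, 67, 74, 81, 88, 95 → 102 (+7 each step).
Letter: f, i, l, o, r, u → x (letters move forward 3 places in the alphabet).
Putting it together: {102,x}.

{102,x}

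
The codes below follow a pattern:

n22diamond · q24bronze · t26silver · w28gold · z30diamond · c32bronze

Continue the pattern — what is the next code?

f34silver

Letter: n, q, t, w, z, c → f (letters move forward 3 places in the alphabet, wrapping Z→A).
For the second component, +2 each step: 22, 24, 26, 28, 30, 32 → 34.
Rank: diamond, bronze, silver, gold, diamond, bronze → silver (repeats diamond → bronze → silver → gold).
Combining the parts gives f34silver.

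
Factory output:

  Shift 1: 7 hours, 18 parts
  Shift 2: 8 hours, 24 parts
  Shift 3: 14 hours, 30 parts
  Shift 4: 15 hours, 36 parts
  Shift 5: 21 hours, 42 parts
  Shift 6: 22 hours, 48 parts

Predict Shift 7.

28 hours, 54 parts

Hours — alternating steps +1, +6, +1, +6, …: 7, 8, 14, 15, 21, 22 → 28.
Parts: 18, 24, 30, 36, 42, 48 → 54 (+6 each step).
Putting it together: 28 hours, 54 parts.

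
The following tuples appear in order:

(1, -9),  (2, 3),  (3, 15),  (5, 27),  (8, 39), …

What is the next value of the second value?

Second value goes -9, 3, 15, 27, 39 → 51 (+12 each step).

51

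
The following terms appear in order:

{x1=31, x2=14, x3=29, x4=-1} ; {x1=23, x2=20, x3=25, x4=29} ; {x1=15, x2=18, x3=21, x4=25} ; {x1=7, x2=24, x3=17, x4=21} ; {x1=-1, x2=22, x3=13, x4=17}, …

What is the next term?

{x1=-9, x2=28, x3=9, x4=13}

X1: −8 each step; 31, 23, 15, 7, -1 → -9.
X2 — alternating steps +6, −2, +6, −2, …: 14, 20, 18, 24, 22 → 28.
X3: −4 each step, so 29, 25, 21, 17, 13 → 9.
For the x4, always the previous value of the x3: -1, 29, 25, 21, 17 → 13.
Putting it together: {x1=-9, x2=28, x3=9, x4=13}.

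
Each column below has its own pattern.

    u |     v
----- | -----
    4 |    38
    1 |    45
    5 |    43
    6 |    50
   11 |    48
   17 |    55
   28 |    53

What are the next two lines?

45  60; 73  58

For the column u, each term is the sum of the two before it: 4, 1, 5, 6, 11, 17, 28 → 45 → 73.
For the column v, alternating steps +7, −2, +7, −2, …: 38, 45, 43, 50, 48, 55, 53 → 60 → 58.
So the next two lines are 45  60 and 73  58.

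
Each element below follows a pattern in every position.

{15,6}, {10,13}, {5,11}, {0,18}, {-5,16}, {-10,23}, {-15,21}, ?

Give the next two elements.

First component — −5 each step: 15, 10, 5, 0, -5, -10, -15 → -20 → -25.
Second component: alternating steps +7, −2, +7, −2, …, so 6, 13, 11, 18, 16, 23, 21 → 28 → 26.
So the next two elements are {-20,28} and {-25,26}.

{-20,28}, {-25,26}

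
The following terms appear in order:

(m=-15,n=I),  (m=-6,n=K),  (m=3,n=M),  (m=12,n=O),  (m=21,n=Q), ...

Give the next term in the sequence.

M goes -15, -6, 3, 12, 21 → 30 (+9 each step).
For the n, letters move forward 2 places in the alphabet: I, K, M, O, Q → S.
Combining the parts gives (m=30,n=S).

(m=30,n=S)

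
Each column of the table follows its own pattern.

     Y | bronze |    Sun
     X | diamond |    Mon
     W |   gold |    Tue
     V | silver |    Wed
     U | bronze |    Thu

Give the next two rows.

Letter — letters move back 1 place in the alphabet: Y, X, W, V, U → T → S.
Rank: repeats bronze → diamond → gold → silver; bronze, diamond, gold, silver, bronze → diamond → gold.
Day: runs through the weekdays Mon→Sun, so Sun, Mon, Tue, Wed, Thu → Fri → Sat.
Putting the parts together: T  diamond  Fri and then S  gold  Sat.

T  diamond  Fri; S  gold  Sat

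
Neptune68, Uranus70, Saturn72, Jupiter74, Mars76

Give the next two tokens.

Earth78, Venus80

Planet: runs backward through the planets Mercury→Neptune; Neptune, Uranus, Saturn, Jupiter, Mars → Earth → Venus.
Second component goes 68, 70, 72, 74, 76 → 78 → 80 (+2 each step).
So the next two tokens are Earth78 and Venus80.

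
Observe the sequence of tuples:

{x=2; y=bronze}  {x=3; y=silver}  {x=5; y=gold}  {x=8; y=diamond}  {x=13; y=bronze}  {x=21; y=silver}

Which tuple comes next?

{x=34; y=gold}

X: each term is the sum of the two before it; 2, 3, 5, 8, 13, 21 → 34.
Y: bronze, silver, gold, diamond, bronze, silver → gold (repeats bronze → silver → gold → diamond).
Combining the parts gives {x=34; y=gold}.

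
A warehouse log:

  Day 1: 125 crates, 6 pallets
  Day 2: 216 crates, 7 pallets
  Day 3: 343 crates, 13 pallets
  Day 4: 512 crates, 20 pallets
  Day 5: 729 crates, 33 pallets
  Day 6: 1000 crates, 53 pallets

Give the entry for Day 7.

For the crates, perfect cubes: 5³, 6³, 7³, …: 125, 216, 343, 512, 729, 1000 → 1331.
Pallets: each term is the sum of the two before it, so 6, 7, 13, 20, 33, 53 → 86.
So the next line is 1331 crates, 86 pallets.

1331 crates, 86 pallets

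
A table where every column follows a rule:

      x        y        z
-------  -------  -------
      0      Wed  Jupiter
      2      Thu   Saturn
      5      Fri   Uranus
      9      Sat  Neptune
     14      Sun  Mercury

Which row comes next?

Column x goes 0, 2, 5, 9, 14 → 20 (differences are 2, 3, 4, … (increasing by 1 each time)).
Column y: Wed, Thu, Fri, Sat, Sun → Mon (runs through the weekdays Mon→Sun).
Column z: runs through the planets Mercury→Neptune, so Jupiter, Saturn, Uranus, Neptune, Mercury → Venus.
Combining the parts gives 20  Mon  Venus.

20  Mon  Venus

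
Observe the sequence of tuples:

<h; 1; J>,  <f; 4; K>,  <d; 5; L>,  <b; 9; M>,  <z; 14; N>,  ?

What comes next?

<x; 23; O>

First letter goes h, f, d, b, z → x (letters move back 2 places in the alphabet, wrapping A→Z).
For the second coordinate, each term is the sum of the two before it: 1, 4, 5, 9, 14 → 23.
Second letter: letters move forward 1 place in the alphabet; J, K, L, M, N → O.
Combining the parts gives <x; 23; O>.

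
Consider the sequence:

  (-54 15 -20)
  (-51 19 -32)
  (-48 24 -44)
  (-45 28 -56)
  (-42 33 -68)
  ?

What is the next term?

First coordinate: -54, -51, -48, -45, -42 → -39 (+3 each step).
Second coordinate: alternating steps +4, +5, +4, +5, …, so 15, 19, 24, 28, 33 → 37.
For the third coordinate, −12 each step: -20, -32, -44, -56, -68 → -80.
Combining the parts gives (-39 37 -80).

(-39 37 -80)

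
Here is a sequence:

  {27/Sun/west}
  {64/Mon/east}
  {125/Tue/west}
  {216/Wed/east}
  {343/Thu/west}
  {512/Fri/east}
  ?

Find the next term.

{729/Sat/west}

For the first value, perfect cubes: 3³, 4³, 5³, …: 27, 64, 125, 216, 343, 512 → 729.
Day: runs through the weekdays Mon→Sun; Sun, Mon, Tue, Wed, Thu, Fri → Sat.
Direction: alternates west ↔ east; west, east, west, east, west, east → west.
Putting it together: {729/Sat/west}.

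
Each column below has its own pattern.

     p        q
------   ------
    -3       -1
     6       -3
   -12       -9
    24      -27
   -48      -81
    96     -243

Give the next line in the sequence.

-192  -729

Column p — ×(-2) each step: -3, 6, -12, 24, -48, 96 → -192.
Column q: ×3 each step; -1, -3, -9, -27, -81, -243 → -729.
So the next line is -192  -729.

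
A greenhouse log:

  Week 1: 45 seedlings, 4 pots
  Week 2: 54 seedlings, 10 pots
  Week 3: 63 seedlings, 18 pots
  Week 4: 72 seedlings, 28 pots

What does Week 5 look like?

For the seedlings, +9 each step: 45, 54, 63, 72 → 81.
Pots — differences are 6, 8, 10, … (increasing by 2 each time): 4, 10, 18, 28 → 40.
So the next record is 81 seedlings, 40 pots.

81 seedlings, 40 pots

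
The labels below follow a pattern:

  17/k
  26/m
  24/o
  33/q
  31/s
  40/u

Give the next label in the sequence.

38/w

First component goes 17, 26, 24, 33, 31, 40 → 38 (alternating steps +9, −2, +9, −2, …).
Letter: letters move forward 2 places in the alphabet; k, m, o, q, s, u → w.
Putting it together: 38/w.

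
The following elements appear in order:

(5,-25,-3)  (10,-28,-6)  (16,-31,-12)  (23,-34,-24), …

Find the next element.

First part — differences are 5, 6, 7, … (increasing by 1 each time): 5, 10, 16, 23 → 31.
For the second part, −3 each step: -25, -28, -31, -34 → -37.
Third part — ×2 each step: -3, -6, -12, -24 → -48.
So the next element is (31,-37,-48).

(31,-37,-48)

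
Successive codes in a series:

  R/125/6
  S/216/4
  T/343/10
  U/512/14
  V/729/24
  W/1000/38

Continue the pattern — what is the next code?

X/1331/62

Letter: letters move forward 1 place in the alphabet, so R, S, T, U, V, W → X.
Second component: perfect cubes: 5³, 6³, 7³, …, so 125, 216, 343, 512, 729, 1000 → 1331.
Third component — each term is the sum of the two before it: 6, 4, 10, 14, 24, 38 → 62.
Putting it together: X/1331/62.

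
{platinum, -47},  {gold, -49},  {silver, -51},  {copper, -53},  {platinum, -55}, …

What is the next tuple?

{gold, -57}

Metal: repeats platinum → gold → silver → copper; platinum, gold, silver, copper, platinum → gold.
Second slot goes -47, -49, -51, -53, -55 → -57 (−2 each step).
Combining the parts gives {gold, -57}.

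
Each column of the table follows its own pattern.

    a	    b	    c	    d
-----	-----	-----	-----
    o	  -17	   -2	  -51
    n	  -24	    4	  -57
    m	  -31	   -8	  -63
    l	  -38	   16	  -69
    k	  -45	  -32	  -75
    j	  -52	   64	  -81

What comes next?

Column a — letters move back 1 place in the alphabet: o, n, m, l, k, j → i.
Column b: −7 each step; -17, -24, -31, -38, -45, -52 → -59.
Column c: ×(-2) each step; -2, 4, -8, 16, -32, 64 → -128.
Column d: −6 each step, so -51, -57, -63, -69, -75, -81 → -87.
Putting it together: i  -59  -128  -87.

i  -59  -128  -87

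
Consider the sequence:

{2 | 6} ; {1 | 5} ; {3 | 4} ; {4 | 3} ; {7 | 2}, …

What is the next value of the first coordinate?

First coordinate: 2, 1, 3, 4, 7 → 11 (each term is the sum of the two before it).

11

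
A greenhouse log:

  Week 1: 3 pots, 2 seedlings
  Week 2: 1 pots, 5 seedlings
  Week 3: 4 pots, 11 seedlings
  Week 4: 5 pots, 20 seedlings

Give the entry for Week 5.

Pots goes 3, 1, 4, 5 → 9 (each term is the sum of the two before it).
Seedlings: differences are 3, 6, 9, … (increasing by 3 each time), so 2, 5, 11, 20 → 32.
So the next record is 9 pots, 32 seedlings.

9 pots, 32 seedlings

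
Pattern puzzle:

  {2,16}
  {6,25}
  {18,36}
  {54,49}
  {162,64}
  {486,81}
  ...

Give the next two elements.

First part — ×3 each step: 2, 6, 18, 54, 162, 486 → 1458 → 4374.
Second part: perfect squares: 4², 5², 6², …, so 16, 25, 36, 49, 64, 81 → 100 → 121.
Putting the parts together: {1458,100} and then {4374,121}.

{1458,100}, {4374,121}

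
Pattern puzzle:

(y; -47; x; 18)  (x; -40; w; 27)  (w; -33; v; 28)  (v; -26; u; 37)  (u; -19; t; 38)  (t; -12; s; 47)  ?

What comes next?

(s; -5; r; 48)

First letter: letters move back 1 place in the alphabet; y, x, w, v, u, t → s.
Second entry: -47, -40, -33, -26, -19, -12 → -5 (+7 each step).
Second letter goes x, w, v, u, t, s → r (letters move back 1 place in the alphabet).
Fourth entry: 18, 27, 28, 37, 38, 47 → 48 (alternating steps +9, +1, +9, +1, …).
Putting it together: (s; -5; r; 48).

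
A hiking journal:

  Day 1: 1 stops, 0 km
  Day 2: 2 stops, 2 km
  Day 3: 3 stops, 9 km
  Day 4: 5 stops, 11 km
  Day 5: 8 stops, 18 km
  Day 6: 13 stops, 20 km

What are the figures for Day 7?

21 stops, 27 km

Stops goes 1, 2, 3, 5, 8, 13 → 21 (each term is the sum of the two before it).
Km: alternating steps +2, +7, +2, +7, …; 0, 2, 9, 11, 18, 20 → 27.
Combining the parts gives 21 stops, 27 km.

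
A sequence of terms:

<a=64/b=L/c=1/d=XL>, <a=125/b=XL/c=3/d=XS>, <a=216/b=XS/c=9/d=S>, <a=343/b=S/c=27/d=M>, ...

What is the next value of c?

81

C: 1, 3, 9, 27 → 81 (×3 each step).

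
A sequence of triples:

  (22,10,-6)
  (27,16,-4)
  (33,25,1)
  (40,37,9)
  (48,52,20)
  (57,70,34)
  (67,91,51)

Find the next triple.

First slot: differences are 5, 6, 7, … (increasing by 1 each time); 22, 27, 33, 40, 48, 57, 67 → 78.
For the second slot, differences are 6, 9, 12, … (increasing by 3 each time): 10, 16, 25, 37, 52, 70, 91 → 115.
Third slot — differences are 2, 5, 8, … (increasing by 3 each time): -6, -4, 1, 9, 20, 34, 51 → 71.
Putting it together: (78,115,71).

(78,115,71)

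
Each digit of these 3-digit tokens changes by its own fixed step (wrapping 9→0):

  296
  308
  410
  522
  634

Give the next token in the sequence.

746

For the first digit, +1 each step, mod 10: 2, 3, 4, 5, 6 → 7.
Second digit: +1 each step, mod 10; 9, 0, 1, 2, 3 → 4.
Third digit: +2 each step, mod 10, so 6, 8, 0, 2, 4 → 6.
Putting it together: 746.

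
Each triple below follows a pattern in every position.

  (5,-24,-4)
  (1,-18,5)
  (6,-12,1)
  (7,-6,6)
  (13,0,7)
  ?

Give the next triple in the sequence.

(20,6,13)

First value: each term is the sum of the two before it, so 5, 1, 6, 7, 13 → 20.
Second value goes -24, -18, -12, -6, 0 → 6 (+6 each step).
Third value: -4, 5, 1, 6, 7 → 13 (always the previous value of the first value).
Combining the parts gives (20,6,13).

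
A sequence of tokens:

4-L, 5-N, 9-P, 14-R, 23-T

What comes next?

First component — each term is the sum of the two before it: 4, 5, 9, 14, 23 → 37.
Letter — letters move forward 2 places in the alphabet: L, N, P, R, T → V.
Putting it together: 37-V.

37-V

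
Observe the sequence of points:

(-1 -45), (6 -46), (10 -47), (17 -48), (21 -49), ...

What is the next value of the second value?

Second value: −1 each step; -45, -46, -47, -48, -49 → -50.

-50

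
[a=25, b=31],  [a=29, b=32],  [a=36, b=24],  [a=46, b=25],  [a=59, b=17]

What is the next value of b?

For the b, alternating steps +1, −8, +1, −8, …: 31, 32, 24, 25, 17 → 18.

18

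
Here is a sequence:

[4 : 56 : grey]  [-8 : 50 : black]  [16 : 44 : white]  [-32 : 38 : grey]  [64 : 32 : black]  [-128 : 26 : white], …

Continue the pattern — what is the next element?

[256 : 20 : grey]

For the first coordinate, ×(-2) each step: 4, -8, 16, -32, 64, -128 → 256.
Second coordinate: −6 each step, so 56, 50, 44, 38, 32, 26 → 20.
Shade: repeats grey → black → white; grey, black, white, grey, black, white → grey.
So the next element is [256 : 20 : grey].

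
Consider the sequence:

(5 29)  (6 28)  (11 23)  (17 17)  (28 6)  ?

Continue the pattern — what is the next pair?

First coordinate goes 5, 6, 11, 17, 28 → 45 (each term is the sum of the two before it).
Second coordinate: together with the first coordinate always sums to 34, so 29, 28, 23, 17, 6 → -11.
Combining the parts gives (45 -11).

(45 -11)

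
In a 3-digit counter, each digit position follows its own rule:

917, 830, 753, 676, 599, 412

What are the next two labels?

First digit: 9, 8, 7, 6, 5, 4 → 3 → 2 (−1 each step, mod 10).
For the second digit, +2 each step, mod 10: 1, 3, 5, 7, 9, 1 → 3 → 5.
Third digit — +3 each step, mod 10: 7, 0, 3, 6, 9, 2 → 5 → 8.
So the next two labels are 335 and 258.

335, 258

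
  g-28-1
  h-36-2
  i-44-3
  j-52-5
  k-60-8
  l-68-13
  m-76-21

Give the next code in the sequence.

Letter: letters move forward 1 place in the alphabet; g, h, i, j, k, l, m → n.
Second component goes 28, 36, 44, 52, 60, 68, 76 → 84 (+8 each step).
Third component: each term is the sum of the two before it, so 1, 2, 3, 5, 8, 13, 21 → 34.
Combining the parts gives n-84-34.

n-84-34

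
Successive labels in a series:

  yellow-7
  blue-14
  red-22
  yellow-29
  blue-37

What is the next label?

Colour: repeats yellow → blue → red; yellow, blue, red, yellow, blue → red.
Second component: alternating steps +7, +8, +7, +8, …; 7, 14, 22, 29, 37 → 44.
Combining the parts gives red-44.

red-44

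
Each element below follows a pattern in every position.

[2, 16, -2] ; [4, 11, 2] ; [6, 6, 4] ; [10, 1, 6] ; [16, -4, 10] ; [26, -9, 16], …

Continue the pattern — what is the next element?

[42, -14, 26]

First part: each term is the sum of the two before it, so 2, 4, 6, 10, 16, 26 → 42.
Second part: 16, 11, 6, 1, -4, -9 → -14 (−5 each step).
Third part goes -2, 2, 4, 6, 10, 16 → 26 (always the previous value of the first part).
Putting it together: [42, -14, 26].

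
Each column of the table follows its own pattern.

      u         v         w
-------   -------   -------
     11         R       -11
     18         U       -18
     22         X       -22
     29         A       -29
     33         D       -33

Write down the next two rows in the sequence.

Column u: alternating steps +7, +4, +7, +4, …; 11, 18, 22, 29, 33 → 40 → 44.
Column v: R, U, X, A, D → G → J (letters move forward 3 places in the alphabet, wrapping Z→A).
Column w: always the negative of the column u, so -11, -18, -22, -29, -33 → -40 → -44.
So the next two rows are 40  G  -40 and 44  J  -44.

40  G  -40; 44  J  -44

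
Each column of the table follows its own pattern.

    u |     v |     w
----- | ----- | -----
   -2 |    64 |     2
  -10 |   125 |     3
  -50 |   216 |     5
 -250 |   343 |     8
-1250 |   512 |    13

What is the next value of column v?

Column v: 64, 125, 216, 343, 512 → 729 (perfect cubes: 4³, 5³, 6³, …).

729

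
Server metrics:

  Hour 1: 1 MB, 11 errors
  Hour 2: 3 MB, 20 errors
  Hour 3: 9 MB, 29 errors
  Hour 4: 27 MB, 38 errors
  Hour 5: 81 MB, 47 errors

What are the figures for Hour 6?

MB: ×3 each step, so 1, 3, 9, 27, 81 → 243.
Errors: +9 each step, so 11, 20, 29, 38, 47 → 56.
Combining the parts gives 243 MB, 56 errors.

243 MB, 56 errors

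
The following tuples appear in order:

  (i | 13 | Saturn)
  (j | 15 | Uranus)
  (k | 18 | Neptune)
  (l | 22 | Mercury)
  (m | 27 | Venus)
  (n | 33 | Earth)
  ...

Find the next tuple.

Letter — letters move forward 1 place in the alphabet: i, j, k, l, m, n → o.
Second entry: differences are 2, 3, 4, … (increasing by 1 each time); 13, 15, 18, 22, 27, 33 → 40.
Planet: runs through the planets Mercury→Neptune; Saturn, Uranus, Neptune, Mercury, Venus, Earth → Mars.
So the next tuple is (o | 40 | Mars).

(o | 40 | Mars)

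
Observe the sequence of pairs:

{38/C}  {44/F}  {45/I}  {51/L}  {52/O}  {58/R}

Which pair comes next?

First part: alternating steps +6, +1, +6, +1, …; 38, 44, 45, 51, 52, 58 → 59.
Letter goes C, F, I, L, O, R → U (letters move forward 3 places in the alphabet).
Putting it together: {59/U}.

{59/U}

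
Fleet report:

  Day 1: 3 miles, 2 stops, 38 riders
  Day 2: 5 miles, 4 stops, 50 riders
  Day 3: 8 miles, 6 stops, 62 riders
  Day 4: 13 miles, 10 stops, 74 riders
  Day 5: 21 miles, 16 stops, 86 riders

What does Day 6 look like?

Miles: 3, 5, 8, 13, 21 → 34 (each term is the sum of the two before it).
Stops: each term is the sum of the two before it, so 2, 4, 6, 10, 16 → 26.
Riders: 38, 50, 62, 74, 86 → 98 (+12 each step).
Putting it together: 34 miles, 26 stops, 98 riders.

34 miles, 26 stops, 98 riders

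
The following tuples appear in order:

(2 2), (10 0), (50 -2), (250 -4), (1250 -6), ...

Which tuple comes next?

(6250 -8)

First entry: ×5 each step; 2, 10, 50, 250, 1250 → 6250.
Second entry: −2 each step, so 2, 0, -2, -4, -6 → -8.
Combining the parts gives (6250 -8).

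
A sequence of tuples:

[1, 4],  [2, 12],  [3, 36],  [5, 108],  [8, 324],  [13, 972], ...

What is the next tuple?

[21, 2916]

First coordinate — each term is the sum of the two before it: 1, 2, 3, 5, 8, 13 → 21.
Second coordinate: ×3 each step, so 4, 12, 36, 108, 324, 972 → 2916.
Putting it together: [21, 2916].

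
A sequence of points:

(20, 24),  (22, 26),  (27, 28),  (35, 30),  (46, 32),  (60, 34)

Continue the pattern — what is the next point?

(77, 36)

First coordinate — differences are 2, 5, 8, … (increasing by 3 each time): 20, 22, 27, 35, 46, 60 → 77.
Second coordinate: +2 each step; 24, 26, 28, 30, 32, 34 → 36.
Combining the parts gives (77, 36).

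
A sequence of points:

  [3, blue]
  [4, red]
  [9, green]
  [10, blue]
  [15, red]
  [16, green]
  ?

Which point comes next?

For the first component, alternating steps +1, +5, +1, +5, …: 3, 4, 9, 10, 15, 16 → 21.
Colour — repeats blue → red → green: blue, red, green, blue, red, green → blue.
So the next point is [21, blue].

[21, blue]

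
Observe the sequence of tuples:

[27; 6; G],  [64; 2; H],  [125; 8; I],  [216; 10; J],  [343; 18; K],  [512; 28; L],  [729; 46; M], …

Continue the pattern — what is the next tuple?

[1000; 74; N]

First entry: perfect cubes: 3³, 4³, 5³, …, so 27, 64, 125, 216, 343, 512, 729 → 1000.
For the second entry, each term is the sum of the two before it: 6, 2, 8, 10, 18, 28, 46 → 74.
For the letter, letters move forward 1 place in the alphabet: G, H, I, J, K, L, M → N.
Putting it together: [1000; 74; N].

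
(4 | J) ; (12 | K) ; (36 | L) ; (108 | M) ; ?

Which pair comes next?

First value: ×3 each step; 4, 12, 36, 108 → 324.
Letter: J, K, L, M → N (letters move forward 1 place in the alphabet).
Putting it together: (324 | N).

(324 | N)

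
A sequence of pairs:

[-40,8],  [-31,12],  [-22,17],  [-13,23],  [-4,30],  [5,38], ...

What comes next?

[14,47]

For the first slot, +9 each step: -40, -31, -22, -13, -4, 5 → 14.
Second slot goes 8, 12, 17, 23, 30, 38 → 47 (differences are 4, 5, 6, … (increasing by 1 each time)).
Combining the parts gives [14,47].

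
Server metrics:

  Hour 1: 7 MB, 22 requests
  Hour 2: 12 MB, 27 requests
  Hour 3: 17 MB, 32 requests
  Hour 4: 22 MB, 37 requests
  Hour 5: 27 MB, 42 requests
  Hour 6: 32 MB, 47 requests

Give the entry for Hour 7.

MB: +5 each step; 7, 12, 17, 22, 27, 32 → 37.
Requests goes 22, 27, 32, 37, 42, 47 → 52 (+5 each step).
So the next record is 37 MB, 52 requests.

37 MB, 52 requests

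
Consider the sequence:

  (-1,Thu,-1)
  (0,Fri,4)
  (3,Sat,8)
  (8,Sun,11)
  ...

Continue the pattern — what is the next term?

First component: differences are 1, 3, 5, … (increasing by 2 each time); -1, 0, 3, 8 → 15.
For the day, runs through the weekdays Mon→Sun: Thu, Fri, Sat, Sun → Mon.
Third component: -1, 4, 8, 11 → 13 (differences are 5, 4, 3, … (decreasing by 1 each time)).
Combining the parts gives (15,Mon,13).

(15,Mon,13)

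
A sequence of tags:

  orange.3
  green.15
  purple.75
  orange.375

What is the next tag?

Colour goes orange, green, purple, orange → green (repeats orange → green → purple).
Second component — ×5 each step: 3, 15, 75, 375 → 1875.
So the next tag is green.1875.

green.1875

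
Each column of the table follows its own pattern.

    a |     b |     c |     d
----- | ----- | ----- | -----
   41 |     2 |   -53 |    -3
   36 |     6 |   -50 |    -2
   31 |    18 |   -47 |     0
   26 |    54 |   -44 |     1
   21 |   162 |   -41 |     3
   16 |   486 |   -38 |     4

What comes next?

Column a: 41, 36, 31, 26, 21, 16 → 11 (−5 each step).
Column b: 2, 6, 18, 54, 162, 486 → 1458 (×3 each step).
Column c — +3 each step: -53, -50, -47, -44, -41, -38 → -35.
Column d: -3, -2, 0, 1, 3, 4 → 6 (alternating steps +1, +2, +1, +2, …).
Combining the parts gives 11  1458  -35  6.

11  1458  -35  6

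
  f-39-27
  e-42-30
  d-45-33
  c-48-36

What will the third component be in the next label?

39

Third component: +3 each step, so 27, 30, 33, 36 → 39.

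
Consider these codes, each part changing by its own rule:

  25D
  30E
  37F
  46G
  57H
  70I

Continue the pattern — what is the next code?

85J

First component: differences are 5, 7, 9, … (increasing by 2 each time), so 25, 30, 37, 46, 57, 70 → 85.
Letter: D, E, F, G, H, I → J (letters move forward 1 place in the alphabet).
So the next code is 85J.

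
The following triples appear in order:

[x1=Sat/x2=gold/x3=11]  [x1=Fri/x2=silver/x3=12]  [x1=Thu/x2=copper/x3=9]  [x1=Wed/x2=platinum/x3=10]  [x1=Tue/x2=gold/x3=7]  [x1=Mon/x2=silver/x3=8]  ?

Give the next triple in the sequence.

X1: runs backward through the weekdays Mon→Sun, so Sat, Fri, Thu, Wed, Tue, Mon → Sun.
X2: repeats gold → silver → copper → platinum; gold, silver, copper, platinum, gold, silver → copper.
X3: 11, 12, 9, 10, 7, 8 → 5 (alternating steps +1, −3, +1, −3, …).
So the next triple is [x1=Sun/x2=copper/x3=5].

[x1=Sun/x2=copper/x3=5]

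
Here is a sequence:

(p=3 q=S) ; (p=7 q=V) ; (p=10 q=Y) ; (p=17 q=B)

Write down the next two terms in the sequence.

P: each term is the sum of the two before it; 3, 7, 10, 17 → 27 → 44.
Q goes S, V, Y, B → E → H (letters move forward 3 places in the alphabet, wrapping Z→A).
Putting the parts together: (p=27 q=E) and then (p=44 q=H).

(p=27 q=E), (p=44 q=H)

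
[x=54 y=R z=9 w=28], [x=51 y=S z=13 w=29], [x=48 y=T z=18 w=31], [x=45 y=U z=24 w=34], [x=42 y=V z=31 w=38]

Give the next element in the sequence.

[x=39 y=W z=39 w=43]

X: 54, 51, 48, 45, 42 → 39 (−3 each step).
Y: R, S, T, U, V → W (letters move forward 1 place in the alphabet).
Z — differences are 4, 5, 6, … (increasing by 1 each time): 9, 13, 18, 24, 31 → 39.
W: differences are 1, 2, 3, … (increasing by 1 each time), so 28, 29, 31, 34, 38 → 43.
So the next element is [x=39 y=W z=39 w=43].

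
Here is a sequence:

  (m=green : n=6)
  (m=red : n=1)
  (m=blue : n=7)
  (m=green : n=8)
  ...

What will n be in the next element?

M: green, red, blue, green → red (repeats green → red → blue).
N: 6, 1, 7, 8 → 15 (each term is the sum of the two before it).

15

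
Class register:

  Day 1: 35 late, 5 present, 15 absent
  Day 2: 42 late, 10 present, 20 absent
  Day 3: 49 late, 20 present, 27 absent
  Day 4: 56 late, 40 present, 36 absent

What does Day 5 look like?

Late: +7 each step; 35, 42, 49, 56 → 63.
For the present, ×2 each step: 5, 10, 20, 40 → 80.
Absent: differences are 5, 7, 9, … (increasing by 2 each time), so 15, 20, 27, 36 → 47.
So the next line is 63 late, 80 present, 47 absent.

63 late, 80 present, 47 absent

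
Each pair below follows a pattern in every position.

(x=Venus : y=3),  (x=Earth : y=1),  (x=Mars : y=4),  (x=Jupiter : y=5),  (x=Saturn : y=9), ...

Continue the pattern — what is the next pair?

(x=Uranus : y=14)

X — runs through the planets Mercury→Neptune: Venus, Earth, Mars, Jupiter, Saturn → Uranus.
Y: each term is the sum of the two before it, so 3, 1, 4, 5, 9 → 14.
Combining the parts gives (x=Uranus : y=14).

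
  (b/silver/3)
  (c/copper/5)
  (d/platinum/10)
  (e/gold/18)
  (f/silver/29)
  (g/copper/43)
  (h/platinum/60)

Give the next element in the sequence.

(i/gold/80)

Letter: b, c, d, e, f, g, h → i (letters move forward 1 place in the alphabet).
Metal: repeats silver → copper → platinum → gold, so silver, copper, platinum, gold, silver, copper, platinum → gold.
For the third coordinate, differences are 2, 5, 8, … (increasing by 3 each time): 3, 5, 10, 18, 29, 43, 60 → 80.
So the next element is (i/gold/80).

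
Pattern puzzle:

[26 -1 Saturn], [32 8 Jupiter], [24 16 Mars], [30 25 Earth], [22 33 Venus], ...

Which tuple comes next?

[28 42 Mercury]

First part: alternating steps +6, −8, +6, −8, …; 26, 32, 24, 30, 22 → 28.
Second part: -1, 8, 16, 25, 33 → 42 (alternating steps +9, +8, +9, +8, …).
Planet: runs backward through the planets Mercury→Neptune, so Saturn, Jupiter, Mars, Earth, Venus → Mercury.
Putting it together: [28 42 Mercury].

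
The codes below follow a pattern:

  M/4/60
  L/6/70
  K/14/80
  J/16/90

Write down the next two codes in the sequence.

Letter: M, L, K, J → I → H (letters move back 1 place in the alphabet).
Second component — alternating steps +2, +8, +2, +8, …: 4, 6, 14, 16 → 24 → 26.
Third component: +10 each step, so 60, 70, 80, 90 → 100 → 110.
Putting the parts together: I/24/100 and then H/26/110.

I/24/100 then H/26/110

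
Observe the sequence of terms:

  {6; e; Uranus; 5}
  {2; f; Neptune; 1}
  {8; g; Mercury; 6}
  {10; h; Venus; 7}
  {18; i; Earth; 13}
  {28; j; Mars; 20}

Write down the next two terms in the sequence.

First slot: each term is the sum of the two before it; 6, 2, 8, 10, 18, 28 → 46 → 74.
Letter: e, f, g, h, i, j → k → l (letters move forward 1 place in the alphabet).
Planet: runs through the planets Mercury→Neptune, so Uranus, Neptune, Mercury, Venus, Earth, Mars → Jupiter → Saturn.
Fourth slot: each term is the sum of the two before it, so 5, 1, 6, 7, 13, 20 → 33 → 53.
So the next two terms are {46; k; Jupiter; 33} and {74; l; Saturn; 53}.

{46; k; Jupiter; 33}, {74; l; Saturn; 53}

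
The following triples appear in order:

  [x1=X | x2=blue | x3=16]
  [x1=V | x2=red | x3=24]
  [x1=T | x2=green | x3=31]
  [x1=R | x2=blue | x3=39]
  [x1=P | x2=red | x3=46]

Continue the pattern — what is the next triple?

[x1=N | x2=green | x3=54]

X1: letters move back 2 places in the alphabet; X, V, T, R, P → N.
X2 goes blue, red, green, blue, red → green (repeats blue → red → green).
X3 — alternating steps +8, +7, +8, +7, …: 16, 24, 31, 39, 46 → 54.
Combining the parts gives [x1=N | x2=green | x3=54].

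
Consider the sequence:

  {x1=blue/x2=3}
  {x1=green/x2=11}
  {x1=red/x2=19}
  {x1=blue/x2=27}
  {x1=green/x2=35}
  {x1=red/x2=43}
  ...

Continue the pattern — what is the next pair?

{x1=blue/x2=51}

For the x1, repeats blue → green → red: blue, green, red, blue, green, red → blue.
For the x2, +8 each step: 3, 11, 19, 27, 35, 43 → 51.
So the next pair is {x1=blue/x2=51}.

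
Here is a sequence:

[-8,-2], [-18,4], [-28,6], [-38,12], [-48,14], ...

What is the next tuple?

[-58,20]

First entry: −10 each step; -8, -18, -28, -38, -48 → -58.
Second entry: -2, 4, 6, 12, 14 → 20 (alternating steps +6, +2, +6, +2, …).
Combining the parts gives [-58,20].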